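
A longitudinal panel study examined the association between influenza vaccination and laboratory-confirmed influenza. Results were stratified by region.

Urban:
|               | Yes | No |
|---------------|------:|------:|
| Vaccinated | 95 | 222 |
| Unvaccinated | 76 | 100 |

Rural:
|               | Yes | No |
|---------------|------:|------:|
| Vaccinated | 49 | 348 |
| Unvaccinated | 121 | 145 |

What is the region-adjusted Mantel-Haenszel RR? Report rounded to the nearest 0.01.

RR_MH = Σ(aᵢ·n₀ᵢ/nᵢ) / Σ(cᵢ·n₁ᵢ/nᵢ), with n₁ᵢ = aᵢ+bᵢ (exposed), n₀ᵢ = cᵢ+dᵢ (unexposed), nᵢ = n₁ᵢ+n₀ᵢ.
Stratum 1 (Urban): n₁ = 317, n₀ = 176, n = 493; a·n₀/n = 95·176/493 = 33.9148; c·n₁/n = 76·317/493 = 48.8682
Stratum 2 (Rural): n₁ = 397, n₀ = 266, n = 663; a·n₀/n = 49·266/663 = 19.6591; c·n₁/n = 121·397/663 = 72.4540
RR_MH = (33.9148 + 19.6591) / (48.8682 + 72.4540) = 53.5739 / 121.3222 = 0.44158

0.44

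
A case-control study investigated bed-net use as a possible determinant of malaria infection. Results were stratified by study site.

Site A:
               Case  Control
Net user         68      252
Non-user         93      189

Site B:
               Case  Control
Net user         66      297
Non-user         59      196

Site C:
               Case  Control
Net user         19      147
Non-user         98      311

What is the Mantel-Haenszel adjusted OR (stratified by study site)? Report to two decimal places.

OR_MH = Σ(aᵢdᵢ/nᵢ) / Σ(bᵢcᵢ/nᵢ), where nᵢ is the stratum total.
Stratum 1 (Site A): n = 602; a·d/n = 68·189/602 = 21.3488; b·c/n = 252·93/602 = 38.9302
Stratum 2 (Site B): n = 618; a·d/n = 66·196/618 = 20.9320; b·c/n = 297·59/618 = 28.3544
Stratum 3 (Site C): n = 575; a·d/n = 19·311/575 = 10.2765; b·c/n = 147·98/575 = 25.0539
OR_MH = (21.3488 + 20.9320 + 10.2765) / (38.9302 + 28.3544 + 25.0539) = 52.5574 / 92.3385 = 0.56918

0.57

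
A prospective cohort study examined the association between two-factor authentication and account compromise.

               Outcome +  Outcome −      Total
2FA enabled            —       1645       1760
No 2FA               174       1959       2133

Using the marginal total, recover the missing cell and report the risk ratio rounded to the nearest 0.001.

The missing cell is in the exposed row: 1760 − 1645 = 115.
So a = 115, b = 1645, c = 174, d = 1959.
RR = [a/(a+b)] / [c/(c+d)] = (115/1760) / (174/2133) = 0.06534/0.08158 = 0.80099

0.801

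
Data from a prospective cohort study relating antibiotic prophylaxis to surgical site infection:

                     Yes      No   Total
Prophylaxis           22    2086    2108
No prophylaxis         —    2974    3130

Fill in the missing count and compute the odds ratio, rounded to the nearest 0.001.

0.201

The missing cell is in the unexposed row: 3130 − 2974 = 156.
So a = 22, b = 2086, c = 156, d = 2974.
OR = (a·d)/(b·c) = (22 × 2974) / (2086 × 156) = 65428 / 325416 = 0.20106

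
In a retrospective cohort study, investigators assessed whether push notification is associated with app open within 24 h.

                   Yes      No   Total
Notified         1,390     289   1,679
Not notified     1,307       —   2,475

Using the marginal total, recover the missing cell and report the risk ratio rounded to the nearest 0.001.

The missing cell is in the unexposed row: 2475 − 1307 = 1168.
So a = 1390, b = 289, c = 1307, d = 1168.
RR = [a/(a+b)] / [c/(c+d)] = (1390/1679) / (1307/2475) = 0.82787/0.52808 = 1.56770

1.568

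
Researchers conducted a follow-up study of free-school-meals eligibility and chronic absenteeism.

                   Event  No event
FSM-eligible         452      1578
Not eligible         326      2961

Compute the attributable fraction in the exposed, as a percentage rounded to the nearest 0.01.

55.46

Cells: a = 452, b = 1578, c = 326, d = 2961.
Risk in exposed = 452/2030 = 0.22266; risk in unexposed = 326/3287 = 0.09918.
RR = 0.22266/0.09918 = 2.24504
AR% = (RR − 1)/RR × 100 = (2.24504 − 1)/2.24504 × 100 = 55.4574%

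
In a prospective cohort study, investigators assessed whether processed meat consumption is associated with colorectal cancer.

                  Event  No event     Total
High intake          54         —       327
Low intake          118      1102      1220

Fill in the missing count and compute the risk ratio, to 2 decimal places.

The missing cell is in the exposed row: 327 − 54 = 273.
So a = 54, b = 273, c = 118, d = 1102.
RR = [a/(a+b)] / [c/(c+d)] = (54/327) / (118/1220) = 0.16514/0.09672 = 1.70735

1.71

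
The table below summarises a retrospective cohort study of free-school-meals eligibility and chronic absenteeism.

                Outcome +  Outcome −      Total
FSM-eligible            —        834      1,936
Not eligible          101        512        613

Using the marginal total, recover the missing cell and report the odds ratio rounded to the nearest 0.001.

6.698

The missing cell is in the exposed row: 1936 − 834 = 1102.
So a = 1102, b = 834, c = 101, d = 512.
OR = (a·d)/(b·c) = (1102 × 512) / (834 × 101) = 564224 / 84234 = 6.69829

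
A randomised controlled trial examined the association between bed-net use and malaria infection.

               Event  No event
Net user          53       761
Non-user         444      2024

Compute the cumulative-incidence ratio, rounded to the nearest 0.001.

Cells: a = 53, b = 761, c = 444, d = 2024.
Risk in exposed = 53/814 = 0.06511; risk in unexposed = 444/2468 = 0.17990.
RR = 0.06511 / 0.17990 = 0.36192
The risk is 64% lower among the exposed than among the unexposed.

0.362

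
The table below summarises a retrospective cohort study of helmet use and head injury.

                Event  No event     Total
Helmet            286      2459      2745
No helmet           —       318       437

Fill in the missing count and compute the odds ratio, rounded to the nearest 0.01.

The missing cell is in the unexposed row: 437 − 318 = 119.
So a = 286, b = 2459, c = 119, d = 318.
OR = (a·d)/(b·c) = (286 × 318) / (2459 × 119) = 90948 / 292621 = 0.31080

0.31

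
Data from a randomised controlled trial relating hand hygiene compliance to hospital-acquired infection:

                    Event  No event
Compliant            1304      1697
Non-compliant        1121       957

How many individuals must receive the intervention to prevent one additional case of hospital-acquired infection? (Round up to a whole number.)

10

Risk in treated group = 1304/3001 = 0.43452; risk in control = 1121/2078 = 0.53946.
Absolute risk reduction = 0.53946 − 0.43452 = 0.10494
NNT = 1 / ARR = 1 / 0.10494 = 9.529 → round up → 10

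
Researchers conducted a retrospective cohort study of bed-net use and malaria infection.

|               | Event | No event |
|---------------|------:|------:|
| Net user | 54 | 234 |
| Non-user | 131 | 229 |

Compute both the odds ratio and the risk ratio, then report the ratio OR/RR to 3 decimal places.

Cells: a = 54, b = 234, c = 131, d = 229.
OR = (54·229)/(234·131) = 12366/30654 = 0.40341
Risk in exposed = 54/288 = 0.18750; risk in unexposed = 131/360 = 0.36389; RR = 0.51527
OR/RR = 0.40341 / 0.51527 = 0.78291
The outcome is not rare, so the OR lies further from 1 than the RR.

0.783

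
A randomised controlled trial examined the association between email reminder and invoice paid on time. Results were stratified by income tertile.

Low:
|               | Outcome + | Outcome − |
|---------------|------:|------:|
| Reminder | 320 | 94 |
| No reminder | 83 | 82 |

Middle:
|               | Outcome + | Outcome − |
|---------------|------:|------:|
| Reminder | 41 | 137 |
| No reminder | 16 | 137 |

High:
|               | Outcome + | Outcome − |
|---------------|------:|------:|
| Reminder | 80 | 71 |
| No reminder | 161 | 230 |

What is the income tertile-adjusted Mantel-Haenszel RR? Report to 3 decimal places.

1.488

RR_MH = Σ(aᵢ·n₀ᵢ/nᵢ) / Σ(cᵢ·n₁ᵢ/nᵢ), with n₁ᵢ = aᵢ+bᵢ (exposed), n₀ᵢ = cᵢ+dᵢ (unexposed), nᵢ = n₁ᵢ+n₀ᵢ.
Stratum 1 (Low): n₁ = 414, n₀ = 165, n = 579; a·n₀/n = 320·165/579 = 91.1917; c·n₁/n = 83·414/579 = 59.3472
Stratum 2 (Middle): n₁ = 178, n₀ = 153, n = 331; a·n₀/n = 41·153/331 = 18.9517; c·n₁/n = 16·178/331 = 8.6042
Stratum 3 (High): n₁ = 151, n₀ = 391, n = 542; a·n₀/n = 80·391/542 = 57.7122; c·n₁/n = 161·151/542 = 44.8542
RR_MH = (91.1917 + 18.9517 + 57.7122) / (59.3472 + 8.6042 + 44.8542) = 167.8555 / 112.8056 = 1.48801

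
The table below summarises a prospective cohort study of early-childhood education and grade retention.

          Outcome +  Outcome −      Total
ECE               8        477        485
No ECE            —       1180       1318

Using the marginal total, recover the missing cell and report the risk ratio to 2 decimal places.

The missing cell is in the unexposed row: 1318 − 1180 = 138.
So a = 8, b = 477, c = 138, d = 1180.
RR = [a/(a+b)] / [c/(c+d)] = (8/485) / (138/1318) = 0.01649/0.10470 = 0.15754

0.16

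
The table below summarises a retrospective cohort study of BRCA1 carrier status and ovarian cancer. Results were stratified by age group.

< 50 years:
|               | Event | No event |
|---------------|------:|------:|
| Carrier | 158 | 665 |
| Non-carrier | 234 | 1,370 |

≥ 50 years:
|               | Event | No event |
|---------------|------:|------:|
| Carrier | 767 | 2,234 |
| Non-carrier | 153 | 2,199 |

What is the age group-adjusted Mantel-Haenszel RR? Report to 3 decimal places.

RR_MH = Σ(aᵢ·n₀ᵢ/nᵢ) / Σ(cᵢ·n₁ᵢ/nᵢ), with n₁ᵢ = aᵢ+bᵢ (exposed), n₀ᵢ = cᵢ+dᵢ (unexposed), nᵢ = n₁ᵢ+n₀ᵢ.
Stratum 1 (< 50 years): n₁ = 823, n₀ = 1604, n = 2427; a·n₀/n = 158·1604/2427 = 104.4219; c·n₁/n = 234·823/2427 = 79.3498
Stratum 2 (≥ 50 years): n₁ = 3001, n₀ = 2352, n = 5353; a·n₀/n = 767·2352/5353 = 337.0043; c·n₁/n = 153·3001/5353 = 85.7749
RR_MH = (104.4219 + 337.0043) / (79.3498 + 85.7749) = 441.4262 / 165.1247 = 2.67329

2.673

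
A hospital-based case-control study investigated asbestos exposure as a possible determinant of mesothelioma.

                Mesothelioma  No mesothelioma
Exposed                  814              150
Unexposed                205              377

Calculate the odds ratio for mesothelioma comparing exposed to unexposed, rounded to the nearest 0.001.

9.980

Cells: a = 814, b = 150, c = 205, d = 377.
OR = (a·d)/(b·c) = (814 × 377) / (150 × 205) = 306878 / 30750 = 9.97977
The odds of mesothelioma are about 9.98 times as high in the exposed group.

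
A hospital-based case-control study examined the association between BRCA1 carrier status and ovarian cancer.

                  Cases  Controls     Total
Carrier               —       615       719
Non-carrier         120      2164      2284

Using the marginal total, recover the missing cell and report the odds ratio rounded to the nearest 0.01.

3.05

The missing cell is in the exposed row: 719 − 615 = 104.
So a = 104, b = 615, c = 120, d = 2164.
OR = (a·d)/(b·c) = (104 × 2164) / (615 × 120) = 225056 / 73800 = 3.04954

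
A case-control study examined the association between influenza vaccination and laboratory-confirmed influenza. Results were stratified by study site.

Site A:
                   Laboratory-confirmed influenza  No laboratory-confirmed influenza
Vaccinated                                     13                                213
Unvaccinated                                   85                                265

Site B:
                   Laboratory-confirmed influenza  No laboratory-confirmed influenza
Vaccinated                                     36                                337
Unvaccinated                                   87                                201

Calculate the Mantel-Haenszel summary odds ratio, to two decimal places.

OR_MH = Σ(aᵢdᵢ/nᵢ) / Σ(bᵢcᵢ/nᵢ), where nᵢ is the stratum total.
Stratum 1 (Site A): n = 576; a·d/n = 13·265/576 = 5.9809; b·c/n = 213·85/576 = 31.4323
Stratum 2 (Site B): n = 661; a·d/n = 36·201/661 = 10.9470; b·c/n = 337·87/661 = 44.3555
OR_MH = (5.9809 + 10.9470) / (31.4323 + 44.3555) = 16.9280 / 75.7878 = 0.22336

0.22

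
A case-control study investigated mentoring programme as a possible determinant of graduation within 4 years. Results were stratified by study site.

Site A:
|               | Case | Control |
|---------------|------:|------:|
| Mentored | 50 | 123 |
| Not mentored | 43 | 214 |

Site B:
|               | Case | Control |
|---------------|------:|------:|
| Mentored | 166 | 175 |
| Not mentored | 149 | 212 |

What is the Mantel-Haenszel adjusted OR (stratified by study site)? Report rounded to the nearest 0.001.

1.517

OR_MH = Σ(aᵢdᵢ/nᵢ) / Σ(bᵢcᵢ/nᵢ), where nᵢ is the stratum total.
Stratum 1 (Site A): n = 430; a·d/n = 50·214/430 = 24.8837; b·c/n = 123·43/430 = 12.3000
Stratum 2 (Site B): n = 702; a·d/n = 166·212/702 = 50.1311; b·c/n = 175·149/702 = 37.1439
OR_MH = (24.8837 + 50.1311) / (12.3000 + 37.1439) = 75.0148 / 49.4439 = 1.51717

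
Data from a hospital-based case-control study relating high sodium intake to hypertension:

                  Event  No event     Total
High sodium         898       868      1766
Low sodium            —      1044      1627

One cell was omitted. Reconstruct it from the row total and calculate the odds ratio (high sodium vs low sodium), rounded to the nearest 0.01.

The missing cell is in the unexposed row: 1627 − 1044 = 583.
So a = 898, b = 868, c = 583, d = 1044.
OR = (a·d)/(b·c) = (898 × 1044) / (868 × 583) = 937512 / 506044 = 1.85263

1.85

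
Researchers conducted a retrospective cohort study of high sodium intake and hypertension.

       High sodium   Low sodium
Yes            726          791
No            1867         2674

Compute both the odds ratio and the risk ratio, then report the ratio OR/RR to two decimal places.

1.07

Reading the table with exposure as columns: a = 726 (High sodium, case), b = 1867 (High sodium, non-case), c = 791 (Low sodium, case), d = 2674.
OR = (726·2674)/(1867·791) = 1941324/1476797 = 1.31455
Risk in exposed = 726/2593 = 0.27998; risk in unexposed = 791/3465 = 0.22828; RR = 1.22648
OR/RR = 1.31455 / 1.22648 = 1.07181
The outcome is not rare, so the OR lies further from 1 than the RR.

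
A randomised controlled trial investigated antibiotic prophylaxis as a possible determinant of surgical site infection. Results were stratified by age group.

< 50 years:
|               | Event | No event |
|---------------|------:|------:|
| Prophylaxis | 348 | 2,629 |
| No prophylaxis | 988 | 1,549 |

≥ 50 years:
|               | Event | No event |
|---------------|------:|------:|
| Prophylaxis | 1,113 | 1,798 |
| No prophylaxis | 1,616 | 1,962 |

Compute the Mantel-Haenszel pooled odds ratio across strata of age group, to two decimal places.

OR_MH = Σ(aᵢdᵢ/nᵢ) / Σ(bᵢcᵢ/nᵢ), where nᵢ is the stratum total.
Stratum 1 (< 50 years): n = 5514; a·d/n = 348·1549/5514 = 97.7606; b·c/n = 2629·988/5514 = 471.0649
Stratum 2 (≥ 50 years): n = 6489; a·d/n = 1113·1962/6489 = 336.5243; b·c/n = 1798·1616/6489 = 447.7682
OR_MH = (97.7606 + 336.5243) / (471.0649 + 447.7682) = 434.2849 / 918.8331 = 0.47265

0.47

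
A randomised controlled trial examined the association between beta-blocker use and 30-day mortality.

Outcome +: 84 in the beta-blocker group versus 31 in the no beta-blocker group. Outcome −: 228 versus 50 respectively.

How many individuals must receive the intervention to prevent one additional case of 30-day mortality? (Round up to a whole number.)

9

Risk in treated group = 84/312 = 0.26923; risk in control = 31/81 = 0.38272.
Absolute risk reduction = 0.38272 − 0.26923 = 0.11349
NNT = 1 / ARR = 1 / 0.11349 = 8.812 → round up → 9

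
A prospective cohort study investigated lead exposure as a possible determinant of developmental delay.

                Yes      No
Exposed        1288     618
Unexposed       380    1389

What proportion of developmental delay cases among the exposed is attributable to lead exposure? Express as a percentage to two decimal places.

Cells: a = 1288, b = 618, c = 380, d = 1389.
Risk in exposed = 1288/1906 = 0.67576; risk in unexposed = 380/1769 = 0.21481.
RR = 0.67576/0.21481 = 3.14584
AR% = (RR − 1)/RR × 100 = (3.14584 − 1)/3.14584 × 100 = 68.2120%

68.21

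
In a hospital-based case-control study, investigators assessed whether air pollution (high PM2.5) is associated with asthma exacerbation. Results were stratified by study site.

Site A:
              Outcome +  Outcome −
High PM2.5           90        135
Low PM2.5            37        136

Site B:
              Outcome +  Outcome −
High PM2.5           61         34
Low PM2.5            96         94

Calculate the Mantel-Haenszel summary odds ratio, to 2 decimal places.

OR_MH = Σ(aᵢdᵢ/nᵢ) / Σ(bᵢcᵢ/nᵢ), where nᵢ is the stratum total.
Stratum 1 (Site A): n = 398; a·d/n = 90·136/398 = 30.7538; b·c/n = 135·37/398 = 12.5503
Stratum 2 (Site B): n = 285; a·d/n = 61·94/285 = 20.1193; b·c/n = 34·96/285 = 11.4526
OR_MH = (30.7538 + 20.1193) / (12.5503 + 11.4526) = 50.8731 / 24.0029 = 2.11946

2.12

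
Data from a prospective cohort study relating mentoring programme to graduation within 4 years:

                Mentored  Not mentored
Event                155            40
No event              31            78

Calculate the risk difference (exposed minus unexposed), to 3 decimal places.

0.494

Reading the table with exposure as columns: a = 155 (Mentored, case), b = 31 (Mentored, non-case), c = 40 (Not mentored, case), d = 78.
Risk in exposed = 155/186 = 0.833333; risk in unexposed = 40/118 = 0.338983.
Risk difference = 0.833333 − 0.338983 = 0.494350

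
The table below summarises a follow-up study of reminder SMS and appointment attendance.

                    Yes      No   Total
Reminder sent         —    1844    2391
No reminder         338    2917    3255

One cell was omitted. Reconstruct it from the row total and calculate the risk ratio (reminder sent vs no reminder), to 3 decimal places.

The missing cell is in the exposed row: 2391 − 1844 = 547.
So a = 547, b = 1844, c = 338, d = 2917.
RR = [a/(a+b)] / [c/(c+d)] = (547/2391) / (338/3255) = 0.22877/0.10384 = 2.20314

2.203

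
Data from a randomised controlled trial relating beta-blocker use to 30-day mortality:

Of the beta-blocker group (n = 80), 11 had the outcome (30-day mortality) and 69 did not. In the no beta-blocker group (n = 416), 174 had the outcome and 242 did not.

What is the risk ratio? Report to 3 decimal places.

From the description: a = 11, b = 69, c = 174, d = 242.
Risk in exposed = 11/80 = 0.13750; risk in unexposed = 174/416 = 0.41827.
RR = 0.13750 / 0.41827 = 0.32874
The risk is 67% lower among the exposed than among the unexposed.

0.329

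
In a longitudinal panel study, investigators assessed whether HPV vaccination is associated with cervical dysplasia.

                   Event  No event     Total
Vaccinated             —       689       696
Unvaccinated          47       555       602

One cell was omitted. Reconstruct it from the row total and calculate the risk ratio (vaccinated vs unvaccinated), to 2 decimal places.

The missing cell is in the exposed row: 696 − 689 = 7.
So a = 7, b = 689, c = 47, d = 555.
RR = [a/(a+b)] / [c/(c+d)] = (7/696) / (47/602) = 0.01006/0.07807 = 0.12882

0.13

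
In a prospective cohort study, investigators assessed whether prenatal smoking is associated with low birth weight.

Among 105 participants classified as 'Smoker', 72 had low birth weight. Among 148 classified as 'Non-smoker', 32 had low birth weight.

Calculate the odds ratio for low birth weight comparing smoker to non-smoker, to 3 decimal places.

From the description: a = 72, b = 33, c = 32, d = 116.
OR = (a·d)/(b·c) = (72 × 116) / (33 × 32) = 8352 / 1056 = 7.90909
The odds of low birth weight are about 7.91 times as high in the smoker group.

7.909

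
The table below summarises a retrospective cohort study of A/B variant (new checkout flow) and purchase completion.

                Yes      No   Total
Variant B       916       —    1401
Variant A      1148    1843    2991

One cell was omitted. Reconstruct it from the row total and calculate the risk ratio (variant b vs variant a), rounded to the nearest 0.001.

The missing cell is in the exposed row: 1401 − 916 = 485.
So a = 916, b = 485, c = 1148, d = 1843.
RR = [a/(a+b)] / [c/(c+d)] = (916/1401) / (1148/2991) = 0.65382/0.38382 = 1.70346

1.703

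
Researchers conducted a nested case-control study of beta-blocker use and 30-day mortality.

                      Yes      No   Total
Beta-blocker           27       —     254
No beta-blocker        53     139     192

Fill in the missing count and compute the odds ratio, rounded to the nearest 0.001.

0.312

The missing cell is in the exposed row: 254 − 27 = 227.
So a = 27, b = 227, c = 53, d = 139.
OR = (a·d)/(b·c) = (27 × 139) / (227 × 53) = 3753 / 12031 = 0.31194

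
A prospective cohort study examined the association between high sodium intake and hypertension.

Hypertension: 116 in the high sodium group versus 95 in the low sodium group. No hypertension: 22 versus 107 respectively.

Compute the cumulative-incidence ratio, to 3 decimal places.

1.787

From the description: a = 116, b = 22, c = 95, d = 107.
Risk in exposed = 116/138 = 0.84058; risk in unexposed = 95/202 = 0.47030.
RR = 0.84058 / 0.47030 = 1.78734
The risk among the exposed is 1.79 times that among the unexposed.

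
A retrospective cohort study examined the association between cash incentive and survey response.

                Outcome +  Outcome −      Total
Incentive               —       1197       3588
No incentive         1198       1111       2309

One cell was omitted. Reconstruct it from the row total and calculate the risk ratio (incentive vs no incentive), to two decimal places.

The missing cell is in the exposed row: 3588 − 1197 = 2391.
So a = 2391, b = 1197, c = 1198, d = 1111.
RR = [a/(a+b)] / [c/(c+d)] = (2391/3588) / (1198/2309) = 0.66639/0.51884 = 1.28438

1.28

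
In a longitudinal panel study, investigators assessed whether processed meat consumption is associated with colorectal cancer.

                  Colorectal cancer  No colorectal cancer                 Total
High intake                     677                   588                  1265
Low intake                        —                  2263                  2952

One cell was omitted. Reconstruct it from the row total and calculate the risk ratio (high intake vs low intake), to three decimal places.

2.293

The missing cell is in the unexposed row: 2952 − 2263 = 689.
So a = 677, b = 588, c = 689, d = 2263.
RR = [a/(a+b)] / [c/(c+d)] = (677/1265) / (689/2952) = 0.53518/0.23340 = 2.29295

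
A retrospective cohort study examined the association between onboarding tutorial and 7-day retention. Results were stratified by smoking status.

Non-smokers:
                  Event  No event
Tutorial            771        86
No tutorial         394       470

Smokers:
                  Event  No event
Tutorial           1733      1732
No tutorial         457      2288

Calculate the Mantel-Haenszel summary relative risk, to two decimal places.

2.56

RR_MH = Σ(aᵢ·n₀ᵢ/nᵢ) / Σ(cᵢ·n₁ᵢ/nᵢ), with n₁ᵢ = aᵢ+bᵢ (exposed), n₀ᵢ = cᵢ+dᵢ (unexposed), nᵢ = n₁ᵢ+n₀ᵢ.
Stratum 1 (Non-smokers): n₁ = 857, n₀ = 864, n = 1721; a·n₀/n = 771·864/1721 = 387.0680; c·n₁/n = 394·857/1721 = 196.1987
Stratum 2 (Smokers): n₁ = 3465, n₀ = 2745, n = 6210; a·n₀/n = 1733·2745/6210 = 766.0362; c·n₁/n = 457·3465/6210 = 254.9928
RR_MH = (387.0680 + 766.0362) / (196.1987 + 254.9928) = 1153.1042 / 451.1915 = 2.55569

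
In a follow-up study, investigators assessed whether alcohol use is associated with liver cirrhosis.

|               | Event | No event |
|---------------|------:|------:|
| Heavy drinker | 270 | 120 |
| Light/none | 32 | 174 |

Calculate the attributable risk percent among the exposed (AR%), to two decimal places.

Cells: a = 270, b = 120, c = 32, d = 174.
Risk in exposed = 270/390 = 0.69231; risk in unexposed = 32/206 = 0.15534.
RR = 0.69231/0.15534 = 4.45673
AR% = (RR − 1)/RR × 100 = (4.45673 − 1)/4.45673 × 100 = 77.5620%

77.56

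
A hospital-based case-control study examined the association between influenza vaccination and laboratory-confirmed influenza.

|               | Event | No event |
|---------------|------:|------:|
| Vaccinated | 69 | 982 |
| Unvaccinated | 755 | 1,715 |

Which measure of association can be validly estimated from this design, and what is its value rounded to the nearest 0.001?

0.160

Cells: a = 69, b = 982, c = 755, d = 1715.
This is a hospital-based case-control study: participants were sampled on outcome status, so risks in the source population cannot be estimated directly — relative risk is not valid here. The odds ratio is the appropriate measure.
OR = (a·d)/(b·c) = (69 × 1715) / (982 × 755) = 118335 / 741410 = 0.15961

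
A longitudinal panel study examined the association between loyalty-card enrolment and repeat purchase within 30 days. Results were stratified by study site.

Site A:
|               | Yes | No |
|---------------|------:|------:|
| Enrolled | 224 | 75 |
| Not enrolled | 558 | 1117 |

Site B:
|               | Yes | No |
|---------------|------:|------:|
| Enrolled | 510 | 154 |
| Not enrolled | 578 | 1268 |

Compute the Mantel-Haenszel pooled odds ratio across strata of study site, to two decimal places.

OR_MH = Σ(aᵢdᵢ/nᵢ) / Σ(bᵢcᵢ/nᵢ), where nᵢ is the stratum total.
Stratum 1 (Site A): n = 1974; a·d/n = 224·1117/1974 = 126.7518; b·c/n = 75·558/1974 = 21.2006
Stratum 2 (Site B): n = 2510; a·d/n = 510·1268/2510 = 257.6414; b·c/n = 154·578/2510 = 35.4629
OR_MH = (126.7518 + 257.6414) / (21.2006 + 35.4629) = 384.3932 / 56.6636 = 6.78378

6.78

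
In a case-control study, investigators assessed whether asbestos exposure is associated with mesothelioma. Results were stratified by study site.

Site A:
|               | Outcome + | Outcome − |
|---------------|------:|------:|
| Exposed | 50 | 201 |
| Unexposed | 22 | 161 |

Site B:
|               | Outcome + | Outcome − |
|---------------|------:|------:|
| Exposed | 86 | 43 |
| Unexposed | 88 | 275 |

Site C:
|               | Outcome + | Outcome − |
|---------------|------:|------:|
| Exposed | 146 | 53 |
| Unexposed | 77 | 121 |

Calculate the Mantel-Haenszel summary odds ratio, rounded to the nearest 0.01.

3.95

OR_MH = Σ(aᵢdᵢ/nᵢ) / Σ(bᵢcᵢ/nᵢ), where nᵢ is the stratum total.
Stratum 1 (Site A): n = 434; a·d/n = 50·161/434 = 18.5484; b·c/n = 201·22/434 = 10.1889
Stratum 2 (Site B): n = 492; a·d/n = 86·275/492 = 48.0691; b·c/n = 43·88/492 = 7.6911
Stratum 3 (Site C): n = 397; a·d/n = 146·121/397 = 44.4987; b·c/n = 53·77/397 = 10.2796
OR_MH = (18.5484 + 48.0691 + 44.4987) / (10.1889 + 7.6911 + 10.2796) = 111.1162 / 28.1596 = 3.94595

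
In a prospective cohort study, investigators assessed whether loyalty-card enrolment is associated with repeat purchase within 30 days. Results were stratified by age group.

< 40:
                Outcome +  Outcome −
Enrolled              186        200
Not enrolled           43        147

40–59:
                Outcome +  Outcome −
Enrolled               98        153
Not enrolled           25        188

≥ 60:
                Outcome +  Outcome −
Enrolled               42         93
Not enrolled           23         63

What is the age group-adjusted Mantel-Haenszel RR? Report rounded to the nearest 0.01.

2.18

RR_MH = Σ(aᵢ·n₀ᵢ/nᵢ) / Σ(cᵢ·n₁ᵢ/nᵢ), with n₁ᵢ = aᵢ+bᵢ (exposed), n₀ᵢ = cᵢ+dᵢ (unexposed), nᵢ = n₁ᵢ+n₀ᵢ.
Stratum 1 (< 40): n₁ = 386, n₀ = 190, n = 576; a·n₀/n = 186·190/576 = 61.3542; c·n₁/n = 43·386/576 = 28.8160
Stratum 2 (40–59): n₁ = 251, n₀ = 213, n = 464; a·n₀/n = 98·213/464 = 44.9871; c·n₁/n = 25·251/464 = 13.5237
Stratum 3 (≥ 60): n₁ = 135, n₀ = 86, n = 221; a·n₀/n = 42·86/221 = 16.3439; c·n₁/n = 23·135/221 = 14.0498
RR_MH = (61.3542 + 44.9871 + 16.3439) / (28.8160 + 13.5237 + 14.0498) = 122.6851 / 56.3895 = 2.17568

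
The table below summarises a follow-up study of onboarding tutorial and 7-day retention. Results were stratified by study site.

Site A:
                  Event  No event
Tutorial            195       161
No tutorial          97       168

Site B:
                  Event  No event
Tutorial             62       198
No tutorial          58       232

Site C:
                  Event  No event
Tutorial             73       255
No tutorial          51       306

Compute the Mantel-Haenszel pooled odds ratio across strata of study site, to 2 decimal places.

1.72

OR_MH = Σ(aᵢdᵢ/nᵢ) / Σ(bᵢcᵢ/nᵢ), where nᵢ is the stratum total.
Stratum 1 (Site A): n = 621; a·d/n = 195·168/621 = 52.7536; b·c/n = 161·97/621 = 25.1481
Stratum 2 (Site B): n = 550; a·d/n = 62·232/550 = 26.1527; b·c/n = 198·58/550 = 20.8800
Stratum 3 (Site C): n = 685; a·d/n = 73·306/685 = 32.6102; b·c/n = 255·51/685 = 18.9854
OR_MH = (52.7536 + 26.1527 + 32.6102) / (25.1481 + 20.8800 + 18.9854) = 111.5166 / 65.0135 = 1.71528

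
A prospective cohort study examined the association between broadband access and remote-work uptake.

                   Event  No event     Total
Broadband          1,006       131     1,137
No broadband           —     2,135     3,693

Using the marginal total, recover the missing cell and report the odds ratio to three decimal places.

The missing cell is in the unexposed row: 3693 − 2135 = 1558.
So a = 1006, b = 131, c = 1558, d = 2135.
OR = (a·d)/(b·c) = (1006 × 2135) / (131 × 1558) = 2147810 / 204098 = 10.52343

10.523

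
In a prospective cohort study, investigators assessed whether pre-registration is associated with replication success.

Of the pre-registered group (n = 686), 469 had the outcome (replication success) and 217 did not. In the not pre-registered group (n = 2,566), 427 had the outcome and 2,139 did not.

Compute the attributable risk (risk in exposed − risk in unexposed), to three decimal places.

From the description: a = 469, b = 217, c = 427, d = 2139.
Risk in exposed = 469/686 = 0.683673; risk in unexposed = 427/2566 = 0.166407.
Risk difference = 0.683673 − 0.166407 = 0.517267

0.517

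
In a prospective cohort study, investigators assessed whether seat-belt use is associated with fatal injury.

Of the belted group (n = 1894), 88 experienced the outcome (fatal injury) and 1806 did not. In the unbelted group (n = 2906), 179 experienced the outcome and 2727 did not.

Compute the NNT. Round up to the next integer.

Risk in treated group = 88/1894 = 0.04646; risk in control = 179/2906 = 0.06160.
Absolute risk reduction = 0.06160 − 0.04646 = 0.01513
NNT = 1 / ARR = 1 / 0.01513 = 66.076 → round up → 67

67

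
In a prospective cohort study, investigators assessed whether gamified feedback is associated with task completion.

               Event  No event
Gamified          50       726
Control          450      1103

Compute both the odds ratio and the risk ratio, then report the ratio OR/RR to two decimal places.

0.76

Cells: a = 50, b = 726, c = 450, d = 1103.
OR = (50·1103)/(726·450) = 55150/326700 = 0.16881
Risk in exposed = 50/776 = 0.06443; risk in unexposed = 450/1553 = 0.28976; RR = 0.22237
OR/RR = 0.16881 / 0.22237 = 0.75915
The outcome is not rare, so the OR lies further from 1 than the RR.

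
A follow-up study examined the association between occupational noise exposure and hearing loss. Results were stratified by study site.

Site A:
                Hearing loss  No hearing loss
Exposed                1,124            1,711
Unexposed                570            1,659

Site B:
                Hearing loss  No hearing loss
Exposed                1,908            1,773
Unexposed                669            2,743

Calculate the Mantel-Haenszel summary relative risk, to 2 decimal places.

2.12

RR_MH = Σ(aᵢ·n₀ᵢ/nᵢ) / Σ(cᵢ·n₁ᵢ/nᵢ), with n₁ᵢ = aᵢ+bᵢ (exposed), n₀ᵢ = cᵢ+dᵢ (unexposed), nᵢ = n₁ᵢ+n₀ᵢ.
Stratum 1 (Site A): n₁ = 2835, n₀ = 2229, n = 5064; a·n₀/n = 1124·2229/5064 = 494.7464; c·n₁/n = 570·2835/5064 = 319.1055
Stratum 2 (Site B): n₁ = 3681, n₀ = 3412, n = 7093; a·n₀/n = 1908·3412/7093 = 917.8198; c·n₁/n = 669·3681/7093 = 347.1858
RR_MH = (494.7464 + 917.8198) / (319.1055 + 347.1858) = 1412.5663 / 666.2913 = 2.12004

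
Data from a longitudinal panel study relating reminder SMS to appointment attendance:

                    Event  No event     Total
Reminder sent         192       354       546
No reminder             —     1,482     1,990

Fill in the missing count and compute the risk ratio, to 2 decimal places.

The missing cell is in the unexposed row: 1990 − 1482 = 508.
So a = 192, b = 354, c = 508, d = 1482.
RR = [a/(a+b)] / [c/(c+d)] = (192/546) / (508/1990) = 0.35165/0.25528 = 1.37752

1.38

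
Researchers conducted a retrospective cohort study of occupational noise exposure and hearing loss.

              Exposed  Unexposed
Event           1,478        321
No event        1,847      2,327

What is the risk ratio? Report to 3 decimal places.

3.667

Reading the table with exposure as columns: a = 1478 (Exposed, case), b = 1847 (Exposed, non-case), c = 321 (Unexposed, case), d = 2327.
Risk in exposed = 1478/3325 = 0.44451; risk in unexposed = 321/2648 = 0.12122.
RR = 0.44451 / 0.12122 = 3.66687
The risk among the exposed is 3.67 times that among the unexposed.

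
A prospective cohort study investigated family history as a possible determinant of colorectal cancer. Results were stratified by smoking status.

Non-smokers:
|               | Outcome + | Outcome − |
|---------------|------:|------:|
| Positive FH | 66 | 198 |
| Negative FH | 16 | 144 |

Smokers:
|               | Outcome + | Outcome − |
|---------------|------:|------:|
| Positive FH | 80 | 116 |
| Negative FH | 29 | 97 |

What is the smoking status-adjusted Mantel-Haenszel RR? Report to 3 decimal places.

2.036

RR_MH = Σ(aᵢ·n₀ᵢ/nᵢ) / Σ(cᵢ·n₁ᵢ/nᵢ), with n₁ᵢ = aᵢ+bᵢ (exposed), n₀ᵢ = cᵢ+dᵢ (unexposed), nᵢ = n₁ᵢ+n₀ᵢ.
Stratum 1 (Non-smokers): n₁ = 264, n₀ = 160, n = 424; a·n₀/n = 66·160/424 = 24.9057; c·n₁/n = 16·264/424 = 9.9623
Stratum 2 (Smokers): n₁ = 196, n₀ = 126, n = 322; a·n₀/n = 80·126/322 = 31.3043; c·n₁/n = 29·196/322 = 17.6522
RR_MH = (24.9057 + 31.3043) / (9.9623 + 17.6522) = 56.2100 / 27.6144 = 2.03553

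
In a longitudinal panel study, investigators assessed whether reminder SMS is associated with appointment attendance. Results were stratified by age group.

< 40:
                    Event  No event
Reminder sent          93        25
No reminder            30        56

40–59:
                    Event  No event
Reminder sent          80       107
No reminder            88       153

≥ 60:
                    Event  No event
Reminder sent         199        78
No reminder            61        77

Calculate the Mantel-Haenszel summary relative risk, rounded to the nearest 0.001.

1.559

RR_MH = Σ(aᵢ·n₀ᵢ/nᵢ) / Σ(cᵢ·n₁ᵢ/nᵢ), with n₁ᵢ = aᵢ+bᵢ (exposed), n₀ᵢ = cᵢ+dᵢ (unexposed), nᵢ = n₁ᵢ+n₀ᵢ.
Stratum 1 (< 40): n₁ = 118, n₀ = 86, n = 204; a·n₀/n = 93·86/204 = 39.2059; c·n₁/n = 30·118/204 = 17.3529
Stratum 2 (40–59): n₁ = 187, n₀ = 241, n = 428; a·n₀/n = 80·241/428 = 45.0467; c·n₁/n = 88·187/428 = 38.4486
Stratum 3 (≥ 60): n₁ = 277, n₀ = 138, n = 415; a·n₀/n = 199·138/415 = 66.1735; c·n₁/n = 61·277/415 = 40.7157
RR_MH = (39.2059 + 45.0467 + 66.1735) / (17.3529 + 38.4486 + 40.7157) = 150.4261 / 96.5172 = 1.55854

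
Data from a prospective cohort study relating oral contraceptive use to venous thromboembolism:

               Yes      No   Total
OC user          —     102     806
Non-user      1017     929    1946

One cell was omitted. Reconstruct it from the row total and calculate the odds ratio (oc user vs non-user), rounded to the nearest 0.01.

6.30

The missing cell is in the exposed row: 806 − 102 = 704.
So a = 704, b = 102, c = 1017, d = 929.
OR = (a·d)/(b·c) = (704 × 929) / (102 × 1017) = 654016 / 103734 = 6.30474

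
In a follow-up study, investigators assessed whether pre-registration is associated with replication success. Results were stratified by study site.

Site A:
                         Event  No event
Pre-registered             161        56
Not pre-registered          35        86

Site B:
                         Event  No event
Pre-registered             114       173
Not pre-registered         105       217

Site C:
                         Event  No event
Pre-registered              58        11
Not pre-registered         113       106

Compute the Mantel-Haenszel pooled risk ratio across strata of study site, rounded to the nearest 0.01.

1.64

RR_MH = Σ(aᵢ·n₀ᵢ/nᵢ) / Σ(cᵢ·n₁ᵢ/nᵢ), with n₁ᵢ = aᵢ+bᵢ (exposed), n₀ᵢ = cᵢ+dᵢ (unexposed), nᵢ = n₁ᵢ+n₀ᵢ.
Stratum 1 (Site A): n₁ = 217, n₀ = 121, n = 338; a·n₀/n = 161·121/338 = 57.6361; c·n₁/n = 35·217/338 = 22.4704
Stratum 2 (Site B): n₁ = 287, n₀ = 322, n = 609; a·n₀/n = 114·322/609 = 60.2759; c·n₁/n = 105·287/609 = 49.4828
Stratum 3 (Site C): n₁ = 69, n₀ = 219, n = 288; a·n₀/n = 58·219/288 = 44.1042; c·n₁/n = 113·69/288 = 27.0729
RR_MH = (57.6361 + 60.2759 + 44.1042) / (22.4704 + 49.4828 + 27.0729) = 162.0161 / 99.0261 = 1.63610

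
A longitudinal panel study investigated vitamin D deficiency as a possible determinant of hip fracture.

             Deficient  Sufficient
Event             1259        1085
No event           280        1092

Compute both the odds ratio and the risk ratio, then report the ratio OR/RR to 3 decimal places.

2.757

Reading the table with exposure as columns: a = 1259 (Deficient, case), b = 280 (Deficient, non-case), c = 1085 (Sufficient, case), d = 1092.
OR = (1259·1092)/(280·1085) = 1374828/303800 = 4.52544
Risk in exposed = 1259/1539 = 0.81806; risk in unexposed = 1085/2177 = 0.49839; RR = 1.64141
OR/RR = 4.52544 / 1.64141 = 2.75705
The outcome is not rare, so the OR lies further from 1 than the RR.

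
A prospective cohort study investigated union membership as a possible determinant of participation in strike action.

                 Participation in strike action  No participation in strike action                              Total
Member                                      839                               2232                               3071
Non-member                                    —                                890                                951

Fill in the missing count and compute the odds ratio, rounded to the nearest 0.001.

5.484

The missing cell is in the unexposed row: 951 − 890 = 61.
So a = 839, b = 2232, c = 61, d = 890.
OR = (a·d)/(b·c) = (839 × 890) / (2232 × 61) = 746710 / 136152 = 5.48439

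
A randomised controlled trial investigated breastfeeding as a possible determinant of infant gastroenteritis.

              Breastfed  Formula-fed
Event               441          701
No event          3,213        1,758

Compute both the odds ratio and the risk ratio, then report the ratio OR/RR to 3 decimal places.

0.813

Reading the table with exposure as columns: a = 441 (Breastfed, case), b = 3213 (Breastfed, non-case), c = 701 (Formula-fed, case), d = 1758.
OR = (441·1758)/(3213·701) = 775278/2252313 = 0.34421
Risk in exposed = 441/3654 = 0.12069; risk in unexposed = 701/2459 = 0.28508; RR = 0.42336
OR/RR = 0.34421 / 0.42336 = 0.81305
The outcome is not rare, so the OR lies further from 1 than the RR.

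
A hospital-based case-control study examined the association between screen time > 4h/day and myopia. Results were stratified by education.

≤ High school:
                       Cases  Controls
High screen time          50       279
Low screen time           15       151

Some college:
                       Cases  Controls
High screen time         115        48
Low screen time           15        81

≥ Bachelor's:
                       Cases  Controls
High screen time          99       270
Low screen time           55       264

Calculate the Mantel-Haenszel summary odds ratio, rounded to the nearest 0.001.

OR_MH = Σ(aᵢdᵢ/nᵢ) / Σ(bᵢcᵢ/nᵢ), where nᵢ is the stratum total.
Stratum 1 (≤ High school): n = 495; a·d/n = 50·151/495 = 15.2525; b·c/n = 279·15/495 = 8.4545
Stratum 2 (Some college): n = 259; a·d/n = 115·81/259 = 35.9653; b·c/n = 48·15/259 = 2.7799
Stratum 3 (≥ Bachelor's): n = 688; a·d/n = 99·264/688 = 37.9884; b·c/n = 270·55/688 = 21.5843
OR_MH = (15.2525 + 35.9653 + 37.9884) / (8.4545 + 2.7799 + 21.5843) = 89.2061 / 32.8188 = 2.71814

2.718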